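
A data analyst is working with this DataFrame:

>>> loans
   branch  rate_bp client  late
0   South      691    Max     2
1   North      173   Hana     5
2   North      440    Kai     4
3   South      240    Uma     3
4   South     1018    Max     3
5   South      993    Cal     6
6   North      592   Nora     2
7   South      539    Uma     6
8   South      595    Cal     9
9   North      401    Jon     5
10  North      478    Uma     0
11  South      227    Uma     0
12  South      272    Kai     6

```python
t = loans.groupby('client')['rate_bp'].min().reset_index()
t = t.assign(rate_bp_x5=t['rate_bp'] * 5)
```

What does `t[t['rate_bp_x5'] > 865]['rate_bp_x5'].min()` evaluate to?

1135

group by client, min of rate_bp:
client
Cal     595
Hana    173
Jon     401
Kai     272
Max     691
Nora    592
Uma     227
Name: rate_bp, dtype: int64
reset_index():
  client  rate_bp
0    Cal      595
1   Hana      173
2    Jon      401
3    Kai      272
4    Max      691
5   Nora      592
6    Uma      227
add column rate_bp_x5 = t['rate_bp'] * 5:
  client  rate_bp  rate_bp_x5
0    Cal      595        2975
1   Hana      173         865
2    Jon      401        2005
3    Kai      272        1360
4    Max      691        3455
5   Nora      592        2960
6    Uma      227        1135
filter rows where rate_bp_x5 > 865:
  client  rate_bp  rate_bp_x5
0    Cal      595        2975
2    Jon      401        2005
3    Kai      272        1360
4    Max      691        3455
5   Nora      592        2960
6    Uma      227        1135
Reading off the min of column 'rate_bp_x5', we get 1135.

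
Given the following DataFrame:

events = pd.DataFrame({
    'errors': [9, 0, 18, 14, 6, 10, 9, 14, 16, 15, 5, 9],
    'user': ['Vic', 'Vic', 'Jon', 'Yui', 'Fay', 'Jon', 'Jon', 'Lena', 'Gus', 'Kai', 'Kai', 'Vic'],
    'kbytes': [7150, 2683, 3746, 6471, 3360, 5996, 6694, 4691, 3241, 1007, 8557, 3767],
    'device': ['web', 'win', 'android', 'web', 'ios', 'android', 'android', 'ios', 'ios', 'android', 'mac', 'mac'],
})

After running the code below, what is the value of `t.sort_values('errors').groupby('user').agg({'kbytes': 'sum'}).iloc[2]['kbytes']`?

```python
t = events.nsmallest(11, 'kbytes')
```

take 11 rows with smallest kbytes:
    errors  user  kbytes   device
9       15   Kai    1007  android
1        0   Vic    2683      win
8       16   Gus    3241      ios
4        6   Fay    3360      ios
2       18   Jon    3746  android
11       9   Vic    3767      mac
7       14  Lena    4691      ios
5       10   Jon    5996  android
3       14   Yui    6471      web
6        9   Jon    6694  android
0        9   Vic    7150      web
sort by errors:
    errors  user  kbytes   device
1        0   Vic    2683      win
4        6   Fay    3360      ios
11       9   Vic    3767      mac
6        9   Jon    6694  android
0        9   Vic    7150      web
5       10   Jon    5996  android
7       14  Lena    4691      ios
3       14   Yui    6471      web
9       15   Kai    1007  android
8       16   Gus    3241      ios
2       18   Jon    3746  android
group by user, sum of kbytes:
      kbytes
user        
Fay     3360
Gus     3241
Jon    16436
Kai     1007
Lena    4691
Vic    13600
Yui     6471
Hence 16436.

16436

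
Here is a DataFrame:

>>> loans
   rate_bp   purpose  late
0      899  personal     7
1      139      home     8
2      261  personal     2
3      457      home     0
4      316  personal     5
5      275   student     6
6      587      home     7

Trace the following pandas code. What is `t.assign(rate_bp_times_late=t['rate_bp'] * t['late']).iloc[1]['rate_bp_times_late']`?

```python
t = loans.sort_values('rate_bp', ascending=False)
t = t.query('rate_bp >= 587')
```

4109

sort by rate_bp descending:
   rate_bp   purpose  late
0      899  personal     7
6      587      home     7
3      457      home     0
4      316  personal     5
5      275   student     6
2      261  personal     2
1      139      home     8
filter rows where rate_bp >= 587:
   rate_bp   purpose  late
0      899  personal     7
6      587      home     7
add column rate_bp_times_late = t['rate_bp'] * t['late']:
   rate_bp   purpose  late  rate_bp_times_late
0      899  personal     7                6293
6      587      home     7                4109
The value at position 1, column 'rate_bp_times_late' is 4109.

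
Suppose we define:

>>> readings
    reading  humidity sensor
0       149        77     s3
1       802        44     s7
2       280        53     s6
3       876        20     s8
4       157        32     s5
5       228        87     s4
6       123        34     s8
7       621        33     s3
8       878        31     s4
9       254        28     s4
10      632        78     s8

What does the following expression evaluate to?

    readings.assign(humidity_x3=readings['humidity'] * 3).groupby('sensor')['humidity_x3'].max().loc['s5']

96

add column humidity_x3 = readings['humidity'] * 3:
    reading  humidity sensor  humidity_x3
0       149        77     s3          231
1       802        44     s7          132
2       280        53     s6          159
3       876        20     s8           60
4       157        32     s5           96
5       228        87     s4          261
6       123        34     s8          102
7       621        33     s3           99
8       878        31     s4           93
9       254        28     s4           84
10      632        78     s8          234
group by sensor, max of humidity_x3:
sensor
s3    231
s4    261
s5     96
s6    159
s7    132
s8    234
Name: humidity_x3, dtype: int64
The value at index 's5' is 96.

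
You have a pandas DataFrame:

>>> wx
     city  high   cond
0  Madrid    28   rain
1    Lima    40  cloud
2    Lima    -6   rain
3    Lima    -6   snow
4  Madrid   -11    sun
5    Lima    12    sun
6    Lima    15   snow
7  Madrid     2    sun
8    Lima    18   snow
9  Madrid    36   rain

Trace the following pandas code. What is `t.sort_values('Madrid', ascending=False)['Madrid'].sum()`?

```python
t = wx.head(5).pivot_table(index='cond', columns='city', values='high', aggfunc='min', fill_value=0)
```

17

take first 5 rows:
     city  high   cond
0  Madrid    28   rain
1    Lima    40  cloud
2    Lima    -6   rain
3    Lima    -6   snow
4  Madrid   -11    sun
pivot: rows=cond, cols=city, min(high):
city   Lima  Madrid
cond               
cloud    40       0
rain     -6      28
snow     -6       0
sun       0     -11
sort by Madrid descending:
city   Lima  Madrid
cond               
rain     -6      28
cloud    40       0
snow     -6       0
sun       0     -11
Finally, sum of column 'Madrid' = 17.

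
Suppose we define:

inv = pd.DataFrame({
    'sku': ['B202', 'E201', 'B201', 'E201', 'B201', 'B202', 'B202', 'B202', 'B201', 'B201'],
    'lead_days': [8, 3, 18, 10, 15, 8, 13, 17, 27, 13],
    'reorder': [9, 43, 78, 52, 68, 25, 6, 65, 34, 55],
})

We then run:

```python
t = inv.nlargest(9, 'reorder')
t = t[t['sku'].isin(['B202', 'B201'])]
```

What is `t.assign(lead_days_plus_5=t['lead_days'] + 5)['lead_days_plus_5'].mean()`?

20.1428571429

take 9 rows with largest reorder:
    sku  lead_days  reorder
2  B201         18       78
4  B201         15       68
7  B202         17       65
9  B201         13       55
3  E201         10       52
1  E201          3       43
8  B201         27       34
5  B202          8       25
0  B202          8        9
filter rows where sku in ['B202', 'B201']:
    sku  lead_days  reorder
2  B201         18       78
4  B201         15       68
7  B202         17       65
9  B201         13       55
8  B201         27       34
5  B202          8       25
0  B202          8        9
add column lead_days_plus_5 = t['lead_days'] + 5:
    sku  lead_days  reorder  lead_days_plus_5
2  B201         18       78                23
4  B201         15       68                20
7  B202         17       65                22
9  B201         13       55                18
8  B201         27       34                32
5  B202          8       25                13
0  B202          8        9                13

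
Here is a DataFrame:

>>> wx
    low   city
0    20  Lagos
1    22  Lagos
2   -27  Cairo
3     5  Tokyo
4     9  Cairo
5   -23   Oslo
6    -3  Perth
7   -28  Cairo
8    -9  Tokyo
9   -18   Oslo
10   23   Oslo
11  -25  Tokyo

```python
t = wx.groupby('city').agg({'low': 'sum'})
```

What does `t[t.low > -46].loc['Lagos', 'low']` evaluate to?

42

group by city, sum of low:
       low
city      
Cairo  -46
Lagos   42
Oslo   -18
Perth   -3
Tokyo  -29
filter rows where low > -46:
       low
city      
Lagos   42
Oslo   -18
Perth   -3
Tokyo  -29
value at row 'Lagos', column 'low' → 42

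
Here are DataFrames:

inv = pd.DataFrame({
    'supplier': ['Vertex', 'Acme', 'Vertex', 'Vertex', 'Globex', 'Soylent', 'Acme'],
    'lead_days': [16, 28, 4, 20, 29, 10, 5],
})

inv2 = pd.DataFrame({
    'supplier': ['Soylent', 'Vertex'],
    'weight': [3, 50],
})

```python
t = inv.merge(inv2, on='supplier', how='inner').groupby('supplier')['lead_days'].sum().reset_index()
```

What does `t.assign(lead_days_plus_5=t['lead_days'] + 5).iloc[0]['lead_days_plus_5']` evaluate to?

15

merge on 'supplier' (how='inner') → 4 rows:
  supplier  lead_days  weight
0   Vertex         16      50
1   Vertex          4      50
2   Vertex         20      50
3  Soylent         10       3
group by supplier, sum of lead_days:
supplier
Soylent    10
Vertex     40
Name: lead_days, dtype: int64
reset_index():
  supplier  lead_days
0  Soylent         10
1   Vertex         40
add column lead_days_plus_5 = t['lead_days'] + 5:
  supplier  lead_days  lead_days_plus_5
0  Soylent         10                15
1   Vertex         40                45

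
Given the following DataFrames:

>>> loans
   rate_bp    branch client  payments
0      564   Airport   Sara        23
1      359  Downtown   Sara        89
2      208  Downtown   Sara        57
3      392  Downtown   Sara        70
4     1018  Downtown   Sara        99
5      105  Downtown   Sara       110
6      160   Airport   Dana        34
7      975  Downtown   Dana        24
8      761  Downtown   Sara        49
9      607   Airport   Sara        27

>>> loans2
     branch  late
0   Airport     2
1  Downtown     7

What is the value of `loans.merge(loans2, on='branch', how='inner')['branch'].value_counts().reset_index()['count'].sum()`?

10

merge on 'branch' (how='inner') → 10 rows:
   rate_bp    branch client  payments  late
0      564   Airport   Sara        23     2
1      359  Downtown   Sara        89     7
2      208  Downtown   Sara        57     7
3      392  Downtown   Sara        70     7
4     1018  Downtown   Sara        99     7
5      105  Downtown   Sara       110     7
6      160   Airport   Dana        34     2
7      975  Downtown   Dana        24     7
8      761  Downtown   Sara        49     7
9      607   Airport   Sara        27     2
value_counts of branch:
branch
Downtown    7
Airport     3
Name: count, dtype: int64
reset_index():
     branch  count
0  Downtown      7
1   Airport      3
Hence 10.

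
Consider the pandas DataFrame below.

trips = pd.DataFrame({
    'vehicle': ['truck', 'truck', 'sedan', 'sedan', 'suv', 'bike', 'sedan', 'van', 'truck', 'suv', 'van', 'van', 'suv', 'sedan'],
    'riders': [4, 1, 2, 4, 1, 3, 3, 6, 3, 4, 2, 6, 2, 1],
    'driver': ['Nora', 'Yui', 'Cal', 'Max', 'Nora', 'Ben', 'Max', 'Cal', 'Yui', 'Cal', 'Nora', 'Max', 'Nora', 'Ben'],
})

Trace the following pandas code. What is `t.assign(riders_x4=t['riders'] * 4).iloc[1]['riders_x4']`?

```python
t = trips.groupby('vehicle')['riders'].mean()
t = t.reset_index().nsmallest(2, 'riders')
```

10.0

group by vehicle, mean of riders:
vehicle
bike     3.000000
sedan    2.500000
suv      2.333333
truck    2.666667
van      4.666667
Name: riders, dtype: float64
reset_index():
  vehicle    riders
0    bike  3.000000
1   sedan  2.500000
2     suv  2.333333
3   truck  2.666667
4     van  4.666667
take 2 rows with smallest riders:
  vehicle    riders
2     suv  2.333333
1   sedan  2.500000
add column riders_x4 = t['riders'] * 4:
  vehicle    riders  riders_x4
2     suv  2.333333   9.333333
1   sedan  2.500000  10.000000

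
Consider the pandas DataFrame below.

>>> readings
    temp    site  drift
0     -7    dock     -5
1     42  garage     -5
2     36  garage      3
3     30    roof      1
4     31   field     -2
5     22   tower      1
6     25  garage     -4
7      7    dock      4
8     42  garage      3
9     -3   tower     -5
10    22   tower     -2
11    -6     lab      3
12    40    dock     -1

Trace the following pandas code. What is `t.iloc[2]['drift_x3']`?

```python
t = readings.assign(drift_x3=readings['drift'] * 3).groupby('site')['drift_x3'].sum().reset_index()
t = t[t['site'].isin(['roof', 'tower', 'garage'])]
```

add column drift_x3 = readings['drift'] * 3:
    temp    site  drift  drift_x3
0     -7    dock     -5       -15
1     42  garage     -5       -15
2     36  garage      3         9
3     30    roof      1         3
4     31   field     -2        -6
5     22   tower      1         3
6     25  garage     -4       -12
7      7    dock      4        12
8     42  garage      3         9
9     -3   tower     -5       -15
10    22   tower     -2        -6
11    -6     lab      3         9
12    40    dock     -1        -3
group by site, sum of drift_x3:
site
dock      -6
field     -6
garage    -9
lab        9
roof       3
tower    -18
Name: drift_x3, dtype: int64
reset_index():
     site  drift_x3
0    dock        -6
1   field        -6
2  garage        -9
3     lab         9
4    roof         3
5   tower       -18
filter rows where site in ['roof', 'tower', 'garage']:
     site  drift_x3
2  garage        -9
4    roof         3
5   tower       -18

-18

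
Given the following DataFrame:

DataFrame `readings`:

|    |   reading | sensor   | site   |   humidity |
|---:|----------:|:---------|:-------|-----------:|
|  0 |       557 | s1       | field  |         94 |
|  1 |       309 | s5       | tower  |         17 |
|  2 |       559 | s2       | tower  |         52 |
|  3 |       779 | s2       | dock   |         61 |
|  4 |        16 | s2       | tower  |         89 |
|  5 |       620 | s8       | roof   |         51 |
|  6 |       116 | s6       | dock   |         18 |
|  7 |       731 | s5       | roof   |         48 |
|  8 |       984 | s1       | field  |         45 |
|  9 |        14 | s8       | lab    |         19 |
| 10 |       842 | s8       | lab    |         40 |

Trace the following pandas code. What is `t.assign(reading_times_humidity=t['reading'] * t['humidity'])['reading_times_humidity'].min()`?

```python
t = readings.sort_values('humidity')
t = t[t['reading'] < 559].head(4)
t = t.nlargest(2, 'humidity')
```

266

sort by humidity:
    reading sensor   site  humidity
1       309     s5  tower        17
6       116     s6   dock        18
9        14     s8    lab        19
10      842     s8    lab        40
8       984     s1  field        45
7       731     s5   roof        48
5       620     s8   roof        51
2       559     s2  tower        52
3       779     s2   dock        61
4        16     s2  tower        89
0       557     s1  field        94
filter rows where reading < 559:
   reading sensor   site  humidity
1      309     s5  tower        17
6      116     s6   dock        18
9       14     s8    lab        19
4       16     s2  tower        89
0      557     s1  field        94
take first 4 rows:
   reading sensor   site  humidity
1      309     s5  tower        17
6      116     s6   dock        18
9       14     s8    lab        19
4       16     s2  tower        89
take 2 rows with largest humidity:
   reading sensor   site  humidity
4       16     s2  tower        89
9       14     s8    lab        19
add column reading_times_humidity = t['reading'] * t['humidity']:
   reading sensor   site  humidity  reading_times_humidity
4       16     s2  tower        89                    1424
9       14     s8    lab        19                     266
Reading off the min of column 'reading_times_humidity', we get 266.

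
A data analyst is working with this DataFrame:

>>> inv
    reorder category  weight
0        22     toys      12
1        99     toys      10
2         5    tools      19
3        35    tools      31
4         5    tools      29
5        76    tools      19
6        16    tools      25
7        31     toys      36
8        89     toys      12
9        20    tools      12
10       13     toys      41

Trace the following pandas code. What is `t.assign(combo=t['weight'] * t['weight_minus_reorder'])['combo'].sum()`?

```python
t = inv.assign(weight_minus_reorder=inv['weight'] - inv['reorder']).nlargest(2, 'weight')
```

1328

add column weight_minus_reorder = inv['weight'] - inv['reorder']:
    reorder category  weight  weight_minus_reorder
0        22     toys      12                   -10
1        99     toys      10                   -89
2         5    tools      19                    14
3        35    tools      31                    -4
4         5    tools      29                    24
5        76    tools      19                   -57
6        16    tools      25                     9
7        31     toys      36                     5
8        89     toys      12                   -77
9        20    tools      12                    -8
10       13     toys      41                    28
take 2 rows with largest weight:
    reorder category  weight  weight_minus_reorder
10       13     toys      41                    28
7        31     toys      36                     5
add column combo = t['weight'] * t['weight_minus_reorder']:
    reorder category  weight  weight_minus_reorder  combo
10       13     toys      41                    28   1148
7        31     toys      36                     5    180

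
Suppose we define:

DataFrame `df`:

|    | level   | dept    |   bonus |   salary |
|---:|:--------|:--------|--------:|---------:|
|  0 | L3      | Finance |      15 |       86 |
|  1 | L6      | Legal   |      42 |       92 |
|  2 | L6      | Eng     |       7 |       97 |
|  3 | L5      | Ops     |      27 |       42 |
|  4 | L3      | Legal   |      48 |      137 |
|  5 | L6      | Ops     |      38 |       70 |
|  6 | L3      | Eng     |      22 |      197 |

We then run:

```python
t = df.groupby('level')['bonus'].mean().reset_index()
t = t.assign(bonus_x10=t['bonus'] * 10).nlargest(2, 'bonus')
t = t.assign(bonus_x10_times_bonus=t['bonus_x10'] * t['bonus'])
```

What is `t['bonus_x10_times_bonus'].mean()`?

group by level, mean of bonus:
level
L3    28.333333
L5    27.000000
L6    29.000000
Name: bonus, dtype: float64
reset_index():
  level      bonus
0    L3  28.333333
1    L5  27.000000
2    L6  29.000000
add column bonus_x10 = t['bonus'] * 10:
  level      bonus   bonus_x10
0    L3  28.333333  283.333333
1    L5  27.000000  270.000000
2    L6  29.000000  290.000000
take 2 rows with largest bonus:
  level      bonus   bonus_x10
2    L6  29.000000  290.000000
0    L3  28.333333  283.333333
add column bonus_x10_times_bonus = t['bonus_x10'] * t['bonus']:
  level      bonus   bonus_x10  bonus_x10_times_bonus
2    L6  29.000000  290.000000            8410.000000
0    L3  28.333333  283.333333            8027.777778
Hence 8218.88888889.

8218.88888889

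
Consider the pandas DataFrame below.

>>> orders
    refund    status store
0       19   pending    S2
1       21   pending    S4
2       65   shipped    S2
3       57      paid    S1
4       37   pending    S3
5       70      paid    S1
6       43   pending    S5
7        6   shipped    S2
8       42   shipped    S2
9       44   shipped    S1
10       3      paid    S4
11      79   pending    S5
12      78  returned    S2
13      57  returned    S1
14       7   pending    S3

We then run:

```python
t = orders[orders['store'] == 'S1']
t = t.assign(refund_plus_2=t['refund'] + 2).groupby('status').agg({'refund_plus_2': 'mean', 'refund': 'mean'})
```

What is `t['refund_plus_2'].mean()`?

56.8333333333

filter rows where store == 'S1':
    refund    status store
3       57      paid    S1
5       70      paid    S1
9       44   shipped    S1
13      57  returned    S1
add column refund_plus_2 = t['refund'] + 2:
    refund    status store  refund_plus_2
3       57      paid    S1             59
5       70      paid    S1             72
9       44   shipped    S1             46
13      57  returned    S1             59
group by status: mean(refund_plus_2), mean(refund):
          refund_plus_2  refund
status                         
paid               65.5    63.5
returned           59.0    57.0
shipped            46.0    44.0
Then the mean of column 'refund_plus_2': 56.8333333333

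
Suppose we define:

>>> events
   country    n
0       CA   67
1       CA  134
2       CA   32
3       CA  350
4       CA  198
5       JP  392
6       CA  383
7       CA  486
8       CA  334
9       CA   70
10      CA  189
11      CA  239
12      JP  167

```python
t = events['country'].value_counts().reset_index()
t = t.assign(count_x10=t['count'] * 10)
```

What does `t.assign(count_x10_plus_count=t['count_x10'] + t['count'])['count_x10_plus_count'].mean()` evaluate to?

value_counts of country:
country
CA    11
JP     2
Name: count, dtype: int64
reset_index():
  country  count
0      CA     11
1      JP      2
add column count_x10 = t['count'] * 10:
  country  count  count_x10
0      CA     11        110
1      JP      2         20
add column count_x10_plus_count = t['count_x10'] + t['count']:
  country  count  count_x10  count_x10_plus_count
0      CA     11        110                   121
1      JP      2         20                    22
Then the mean of column 'count_x10_plus_count': 71.5

71.5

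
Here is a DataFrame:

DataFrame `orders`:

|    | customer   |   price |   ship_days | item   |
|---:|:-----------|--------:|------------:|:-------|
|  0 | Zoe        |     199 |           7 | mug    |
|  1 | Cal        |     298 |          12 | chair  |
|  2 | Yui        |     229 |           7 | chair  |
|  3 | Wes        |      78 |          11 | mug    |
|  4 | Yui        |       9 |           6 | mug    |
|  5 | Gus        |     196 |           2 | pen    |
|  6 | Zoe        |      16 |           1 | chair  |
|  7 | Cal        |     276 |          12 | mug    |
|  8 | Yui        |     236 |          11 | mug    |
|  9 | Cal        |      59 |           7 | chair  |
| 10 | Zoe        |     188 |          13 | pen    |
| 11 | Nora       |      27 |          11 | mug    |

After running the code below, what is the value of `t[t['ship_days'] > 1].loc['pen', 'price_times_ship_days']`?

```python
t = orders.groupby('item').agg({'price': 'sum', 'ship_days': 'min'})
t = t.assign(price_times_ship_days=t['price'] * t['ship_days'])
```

group by item: sum(price), min(ship_days):
       price  ship_days
item                   
chair    602          1
mug      825          6
pen      384          2
add column price_times_ship_days = t['price'] * t['ship_days']:
       price  ship_days  price_times_ship_days
item                                          
chair    602          1                    602
mug      825          6                   4950
pen      384          2                    768
filter rows where ship_days > 1:
      price  ship_days  price_times_ship_days
item                                         
mug     825          6                   4950
pen     384          2                    768

768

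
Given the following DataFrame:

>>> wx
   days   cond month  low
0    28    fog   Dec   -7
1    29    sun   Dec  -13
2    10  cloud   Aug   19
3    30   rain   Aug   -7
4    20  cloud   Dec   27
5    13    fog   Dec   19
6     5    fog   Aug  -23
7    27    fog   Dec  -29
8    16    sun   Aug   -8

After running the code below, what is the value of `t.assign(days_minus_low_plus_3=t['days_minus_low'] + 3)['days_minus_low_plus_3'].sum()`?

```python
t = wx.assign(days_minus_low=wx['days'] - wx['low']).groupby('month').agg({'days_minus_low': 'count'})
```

add column days_minus_low = wx['days'] - wx['low']:
   days   cond month  low  days_minus_low
0    28    fog   Dec   -7              35
1    29    sun   Dec  -13              42
2    10  cloud   Aug   19              -9
3    30   rain   Aug   -7              37
4    20  cloud   Dec   27              -7
5    13    fog   Dec   19              -6
6     5    fog   Aug  -23              28
7    27    fog   Dec  -29              56
8    16    sun   Aug   -8              24
group by month, count of days_minus_low:
       days_minus_low
month                
Aug                 4
Dec                 5
add column days_minus_low_plus_3 = t['days_minus_low'] + 3:
       days_minus_low  days_minus_low_plus_3
month                                       
Aug                 4                      7
Dec                 5                      8
Reading off the sum of column 'days_minus_low_plus_3', we get 15.

15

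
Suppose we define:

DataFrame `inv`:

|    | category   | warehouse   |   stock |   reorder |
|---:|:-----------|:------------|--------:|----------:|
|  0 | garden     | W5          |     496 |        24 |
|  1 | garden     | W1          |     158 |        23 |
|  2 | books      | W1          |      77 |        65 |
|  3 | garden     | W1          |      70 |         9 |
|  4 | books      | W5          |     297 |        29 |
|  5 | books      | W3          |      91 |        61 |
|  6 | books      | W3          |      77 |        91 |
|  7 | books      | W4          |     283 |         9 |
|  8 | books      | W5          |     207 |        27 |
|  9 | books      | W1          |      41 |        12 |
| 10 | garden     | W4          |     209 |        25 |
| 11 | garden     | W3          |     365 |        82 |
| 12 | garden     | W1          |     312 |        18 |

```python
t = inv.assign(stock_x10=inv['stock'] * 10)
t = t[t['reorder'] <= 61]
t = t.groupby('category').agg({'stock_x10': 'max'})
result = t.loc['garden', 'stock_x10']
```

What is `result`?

4960

add column stock_x10 = inv['stock'] * 10:
   category warehouse  stock  reorder  stock_x10
0    garden        W5    496       24       4960
1    garden        W1    158       23       1580
2     books        W1     77       65        770
3    garden        W1     70        9        700
4     books        W5    297       29       2970
5     books        W3     91       61        910
6     books        W3     77       91        770
7     books        W4    283        9       2830
8     books        W5    207       27       2070
9     books        W1     41       12        410
10   garden        W4    209       25       2090
11   garden        W3    365       82       3650
12   garden        W1    312       18       3120
filter rows where reorder <= 61:
   category warehouse  stock  reorder  stock_x10
0    garden        W5    496       24       4960
1    garden        W1    158       23       1580
3    garden        W1     70        9        700
4     books        W5    297       29       2970
5     books        W3     91       61        910
7     books        W4    283        9       2830
8     books        W5    207       27       2070
9     books        W1     41       12        410
10   garden        W4    209       25       2090
12   garden        W1    312       18       3120
group by category, max of stock_x10:
          stock_x10
category           
books          2970
garden         4960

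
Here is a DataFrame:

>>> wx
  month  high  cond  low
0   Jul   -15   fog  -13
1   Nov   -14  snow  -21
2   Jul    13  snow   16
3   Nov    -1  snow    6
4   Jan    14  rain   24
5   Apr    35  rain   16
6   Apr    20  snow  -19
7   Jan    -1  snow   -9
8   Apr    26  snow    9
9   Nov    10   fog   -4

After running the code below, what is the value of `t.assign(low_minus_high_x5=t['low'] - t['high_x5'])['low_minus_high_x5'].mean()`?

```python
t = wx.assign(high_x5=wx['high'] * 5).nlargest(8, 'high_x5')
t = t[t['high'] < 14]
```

add column high_x5 = wx['high'] * 5:
  month  high  cond  low  high_x5
0   Jul   -15   fog  -13      -75
1   Nov   -14  snow  -21      -70
2   Jul    13  snow   16       65
3   Nov    -1  snow    6       -5
4   Jan    14  rain   24       70
5   Apr    35  rain   16      175
6   Apr    20  snow  -19      100
7   Jan    -1  snow   -9       -5
8   Apr    26  snow    9      130
9   Nov    10   fog   -4       50
take 8 rows with largest high_x5:
  month  high  cond  low  high_x5
5   Apr    35  rain   16      175
8   Apr    26  snow    9      130
6   Apr    20  snow  -19      100
4   Jan    14  rain   24       70
2   Jul    13  snow   16       65
9   Nov    10   fog   -4       50
3   Nov    -1  snow    6       -5
7   Jan    -1  snow   -9       -5
filter rows where high < 14:
  month  high  cond  low  high_x5
2   Jul    13  snow   16       65
9   Nov    10   fog   -4       50
3   Nov    -1  snow    6       -5
7   Jan    -1  snow   -9       -5
add column low_minus_high_x5 = t['low'] - t['high_x5']:
  month  high  cond  low  high_x5  low_minus_high_x5
2   Jul    13  snow   16       65                -49
9   Nov    10   fog   -4       50                -54
3   Nov    -1  snow    6       -5                 11
7   Jan    -1  snow   -9       -5                 -4
mean of column 'low_minus_high_x5' → -24.0

-24.0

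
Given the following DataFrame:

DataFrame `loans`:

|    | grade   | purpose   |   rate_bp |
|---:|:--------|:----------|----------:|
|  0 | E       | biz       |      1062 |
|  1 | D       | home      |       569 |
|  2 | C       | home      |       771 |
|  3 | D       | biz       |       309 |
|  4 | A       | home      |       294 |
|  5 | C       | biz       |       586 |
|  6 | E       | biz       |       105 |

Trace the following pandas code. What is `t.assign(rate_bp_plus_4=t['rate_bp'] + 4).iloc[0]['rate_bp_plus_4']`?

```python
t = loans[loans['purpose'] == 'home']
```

573

filter rows where purpose == 'home':
  grade purpose  rate_bp
1     D    home      569
2     C    home      771
4     A    home      294
add column rate_bp_plus_4 = t['rate_bp'] + 4:
  grade purpose  rate_bp  rate_bp_plus_4
1     D    home      569             573
2     C    home      771             775
4     A    home      294             298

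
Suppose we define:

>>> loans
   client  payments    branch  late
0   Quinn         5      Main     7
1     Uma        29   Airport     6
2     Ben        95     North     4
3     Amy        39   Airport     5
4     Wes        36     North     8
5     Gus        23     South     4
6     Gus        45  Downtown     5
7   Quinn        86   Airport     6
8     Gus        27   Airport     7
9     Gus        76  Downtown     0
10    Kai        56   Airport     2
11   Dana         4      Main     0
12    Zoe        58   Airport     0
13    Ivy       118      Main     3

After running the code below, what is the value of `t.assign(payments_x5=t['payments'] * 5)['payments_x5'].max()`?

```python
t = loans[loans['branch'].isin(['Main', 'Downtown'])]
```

590

filter rows where branch in ['Main', 'Downtown']:
   client  payments    branch  late
0   Quinn         5      Main     7
6     Gus        45  Downtown     5
9     Gus        76  Downtown     0
11   Dana         4      Main     0
13    Ivy       118      Main     3
add column payments_x5 = t['payments'] * 5:
   client  payments    branch  late  payments_x5
0   Quinn         5      Main     7           25
6     Gus        45  Downtown     5          225
9     Gus        76  Downtown     0          380
11   Dana         4      Main     0           20
13    Ivy       118      Main     3          590
max of column 'payments_x5' → 590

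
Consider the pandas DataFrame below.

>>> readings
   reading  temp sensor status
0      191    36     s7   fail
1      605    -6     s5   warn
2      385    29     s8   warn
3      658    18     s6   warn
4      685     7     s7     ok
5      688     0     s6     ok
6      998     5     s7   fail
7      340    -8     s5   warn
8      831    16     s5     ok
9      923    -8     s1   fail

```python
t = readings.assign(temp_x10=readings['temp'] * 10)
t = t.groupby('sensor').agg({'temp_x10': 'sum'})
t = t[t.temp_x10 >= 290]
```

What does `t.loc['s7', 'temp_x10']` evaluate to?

add column temp_x10 = readings['temp'] * 10:
   reading  temp sensor status  temp_x10
0      191    36     s7   fail       360
1      605    -6     s5   warn       -60
2      385    29     s8   warn       290
3      658    18     s6   warn       180
4      685     7     s7     ok        70
5      688     0     s6     ok         0
6      998     5     s7   fail        50
7      340    -8     s5   warn       -80
8      831    16     s5     ok       160
9      923    -8     s1   fail       -80
group by sensor, sum of temp_x10:
        temp_x10
sensor          
s1           -80
s5            20
s6           180
s7           480
s8           290
filter rows where temp_x10 >= 290:
        temp_x10
sensor          
s7           480
s8           290
Finally, value at row 's7', column 'temp_x10' = 480.

480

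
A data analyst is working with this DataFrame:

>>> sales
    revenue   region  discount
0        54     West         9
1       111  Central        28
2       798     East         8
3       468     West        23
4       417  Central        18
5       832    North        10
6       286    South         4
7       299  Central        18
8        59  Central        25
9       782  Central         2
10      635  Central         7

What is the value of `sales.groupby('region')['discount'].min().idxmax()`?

North

group by region, min of discount:
region
Central     2
East        8
North      10
South       4
West        9
Name: discount, dtype: int64
Then the label with the largest value: North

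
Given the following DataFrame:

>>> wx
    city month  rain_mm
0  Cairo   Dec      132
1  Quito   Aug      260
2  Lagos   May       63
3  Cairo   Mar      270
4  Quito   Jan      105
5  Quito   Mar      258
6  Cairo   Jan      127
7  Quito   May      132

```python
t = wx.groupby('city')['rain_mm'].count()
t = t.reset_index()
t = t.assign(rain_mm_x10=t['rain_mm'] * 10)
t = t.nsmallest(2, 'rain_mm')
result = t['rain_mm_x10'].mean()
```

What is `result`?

group by city, count of rain_mm:
city
Cairo    3
Lagos    1
Quito    4
Name: rain_mm, dtype: int64
reset_index():
    city  rain_mm
0  Cairo        3
1  Lagos        1
2  Quito        4
add column rain_mm_x10 = t['rain_mm'] * 10:
    city  rain_mm  rain_mm_x10
0  Cairo        3           30
1  Lagos        1           10
2  Quito        4           40
take 2 rows with smallest rain_mm:
    city  rain_mm  rain_mm_x10
1  Lagos        1           10
0  Cairo        3           30

20.0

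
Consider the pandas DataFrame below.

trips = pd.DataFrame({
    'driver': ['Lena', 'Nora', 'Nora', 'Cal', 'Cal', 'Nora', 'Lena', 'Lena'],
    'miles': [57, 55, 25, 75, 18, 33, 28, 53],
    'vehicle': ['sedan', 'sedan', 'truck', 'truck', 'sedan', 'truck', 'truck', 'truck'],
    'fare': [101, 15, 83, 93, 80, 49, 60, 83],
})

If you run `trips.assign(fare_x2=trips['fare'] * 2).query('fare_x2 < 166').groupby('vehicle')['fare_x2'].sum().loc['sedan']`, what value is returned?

add column fare_x2 = trips['fare'] * 2:
  driver  miles vehicle  fare  fare_x2
0   Lena     57   sedan   101      202
1   Nora     55   sedan    15       30
2   Nora     25   truck    83      166
3    Cal     75   truck    93      186
4    Cal     18   sedan    80      160
5   Nora     33   truck    49       98
6   Lena     28   truck    60      120
7   Lena     53   truck    83      166
filter rows where fare_x2 < 166:
  driver  miles vehicle  fare  fare_x2
1   Nora     55   sedan    15       30
4    Cal     18   sedan    80      160
5   Nora     33   truck    49       98
6   Lena     28   truck    60      120
group by vehicle, sum of fare_x2:
vehicle
sedan    190
truck    218
Name: fare_x2, dtype: int64

190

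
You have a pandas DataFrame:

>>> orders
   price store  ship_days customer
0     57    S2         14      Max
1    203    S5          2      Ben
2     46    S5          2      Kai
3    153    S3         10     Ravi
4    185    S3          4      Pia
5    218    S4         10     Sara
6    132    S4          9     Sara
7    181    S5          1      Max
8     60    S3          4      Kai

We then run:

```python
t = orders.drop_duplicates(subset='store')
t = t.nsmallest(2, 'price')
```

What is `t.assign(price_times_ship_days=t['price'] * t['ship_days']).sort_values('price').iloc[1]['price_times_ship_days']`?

drop duplicate store (keep=first):
   price store  ship_days customer
0     57    S2         14      Max
1    203    S5          2      Ben
3    153    S3         10     Ravi
5    218    S4         10     Sara
take 2 rows with smallest price:
   price store  ship_days customer
0     57    S2         14      Max
3    153    S3         10     Ravi
add column price_times_ship_days = t['price'] * t['ship_days']:
   price store  ship_days customer  price_times_ship_days
0     57    S2         14      Max                    798
3    153    S3         10     Ravi                   1530
sort by price:
   price store  ship_days customer  price_times_ship_days
0     57    S2         14      Max                    798
3    153    S3         10     Ravi                   1530

1530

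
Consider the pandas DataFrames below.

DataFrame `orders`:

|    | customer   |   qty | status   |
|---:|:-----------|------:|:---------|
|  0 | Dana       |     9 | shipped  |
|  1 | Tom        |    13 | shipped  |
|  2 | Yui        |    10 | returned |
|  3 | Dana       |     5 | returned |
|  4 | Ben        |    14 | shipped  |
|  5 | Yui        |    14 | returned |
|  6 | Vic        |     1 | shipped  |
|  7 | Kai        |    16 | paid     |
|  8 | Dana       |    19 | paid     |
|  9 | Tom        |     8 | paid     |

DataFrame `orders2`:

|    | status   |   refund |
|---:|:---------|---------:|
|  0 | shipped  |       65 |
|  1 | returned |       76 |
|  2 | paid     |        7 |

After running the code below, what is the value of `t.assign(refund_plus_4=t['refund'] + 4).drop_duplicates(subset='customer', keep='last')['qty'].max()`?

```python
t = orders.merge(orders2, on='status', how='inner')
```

19

merge on 'status' (how='inner') → 10 rows:
  customer  qty    status  refund
0     Dana    9   shipped      65
1      Tom   13   shipped      65
2      Yui   10  returned      76
3     Dana    5  returned      76
4      Ben   14   shipped      65
5      Yui   14  returned      76
6      Vic    1   shipped      65
7      Kai   16      paid       7
8     Dana   19      paid       7
9      Tom    8      paid       7
add column refund_plus_4 = t['refund'] + 4:
  customer  qty    status  refund  refund_plus_4
0     Dana    9   shipped      65             69
1      Tom   13   shipped      65             69
2      Yui   10  returned      76             80
3     Dana    5  returned      76             80
4      Ben   14   shipped      65             69
5      Yui   14  returned      76             80
6      Vic    1   shipped      65             69
7      Kai   16      paid       7             11
8     Dana   19      paid       7             11
9      Tom    8      paid       7             11
drop duplicate customer (keep=last):
  customer  qty    status  refund  refund_plus_4
4      Ben   14   shipped      65             69
5      Yui   14  returned      76             80
6      Vic    1   shipped      65             69
7      Kai   16      paid       7             11
8     Dana   19      paid       7             11
9      Tom    8      paid       7             11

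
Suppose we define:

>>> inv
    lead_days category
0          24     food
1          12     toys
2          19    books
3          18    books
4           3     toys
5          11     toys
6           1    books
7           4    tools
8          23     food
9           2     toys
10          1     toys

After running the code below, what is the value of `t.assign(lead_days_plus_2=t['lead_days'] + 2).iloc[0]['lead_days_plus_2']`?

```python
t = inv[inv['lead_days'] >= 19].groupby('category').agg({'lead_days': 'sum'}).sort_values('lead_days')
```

21

filter rows where lead_days >= 19:
   lead_days category
0         24     food
2         19    books
8         23     food
group by category, sum of lead_days:
          lead_days
category           
books            19
food             47
sort by lead_days:
          lead_days
category           
books            19
food             47
add column lead_days_plus_2 = t['lead_days'] + 2:
          lead_days  lead_days_plus_2
category                             
books            19                21
food             47                49
So iloc[0]['lead_days_plus_2'] = 21.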